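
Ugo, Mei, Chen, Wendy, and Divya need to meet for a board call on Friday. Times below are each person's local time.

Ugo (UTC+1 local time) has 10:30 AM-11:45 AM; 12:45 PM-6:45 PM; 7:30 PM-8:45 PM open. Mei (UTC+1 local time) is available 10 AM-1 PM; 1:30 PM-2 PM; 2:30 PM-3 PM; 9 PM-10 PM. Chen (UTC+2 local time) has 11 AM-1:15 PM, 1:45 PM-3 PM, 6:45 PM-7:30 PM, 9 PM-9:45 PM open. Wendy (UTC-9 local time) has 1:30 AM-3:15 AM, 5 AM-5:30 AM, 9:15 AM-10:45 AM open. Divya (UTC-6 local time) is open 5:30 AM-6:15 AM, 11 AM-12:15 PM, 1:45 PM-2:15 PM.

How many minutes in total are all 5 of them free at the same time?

Ugo in UTC: 09:30-10:45, 11:45-17:45, 18:30-19:45 (subtract 1h to convert from UTC+1).
Mei in UTC: 09:00-12:00, 12:30-13:00, 13:30-14:00, 20:00-21:00 (subtract 1h to convert from UTC+1).
Chen in UTC: 09:00-11:15, 11:45-13:00, 16:45-17:30, 19:00-19:45 (subtract 2h to convert from UTC+2).
Wendy in UTC: 10:30-12:15, 14:00-14:30, 18:15-19:45 (add 9h to convert from UTC-9).
Divya in UTC: 11:30-12:15, 17:00-18:15, 19:45-20:15 (add 6h to convert from UTC-6).
Ugo ∩ Mei: 09:30-10:45, 11:45-12:00, 12:30-13:00, 13:30-14:00.
Ugo ∩ Mei ∩ Chen: 09:30-10:45, 11:45-12:00, 12:30-13:00.
Ugo ∩ Mei ∩ Chen ∩ Wendy: 10:30-10:45, 11:45-12:00.
Ugo ∩ Mei ∩ Chen ∩ Wendy ∩ Divya: 11:45-12:00.
That's a single block of 15 minutes.

15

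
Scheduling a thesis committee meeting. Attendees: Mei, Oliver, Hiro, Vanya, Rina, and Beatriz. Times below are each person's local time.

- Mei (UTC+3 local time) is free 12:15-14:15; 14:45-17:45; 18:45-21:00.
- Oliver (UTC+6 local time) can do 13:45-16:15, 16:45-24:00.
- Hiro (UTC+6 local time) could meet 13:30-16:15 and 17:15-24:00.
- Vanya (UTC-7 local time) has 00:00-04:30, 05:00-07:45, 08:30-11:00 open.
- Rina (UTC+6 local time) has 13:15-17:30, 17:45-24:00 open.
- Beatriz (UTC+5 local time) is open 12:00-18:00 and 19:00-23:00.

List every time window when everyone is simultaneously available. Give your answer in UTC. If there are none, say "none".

09:15-10:15, 12:00-13:00, 14:00-14:45, 15:45-18:00

Mei in UTC: 09:15-11:15, 11:45-14:45, 15:45-18:00 (subtract 3h to convert from UTC+3).
Oliver in UTC: 07:45-10:15, 10:45-18:00 (subtract 6h to convert from UTC+6).
Hiro in UTC: 07:30-10:15, 11:15-18:00 (subtract 6h to convert from UTC+6).
Vanya in UTC: 07:00-11:30, 12:00-14:45, 15:30-18:00 (add 7h to convert from UTC-7).
Rina in UTC: 07:15-11:30, 11:45-18:00 (subtract 6h to convert from UTC+6).
Beatriz in UTC: 07:00-13:00, 14:00-18:00 (subtract 5h to convert from UTC+5).
Mei ∩ Oliver: 09:15-10:15, 10:45-11:15, 11:45-14:45, 15:45-18:00.
Mei ∩ Oliver ∩ Hiro: 09:15-10:15, 11:45-14:45, 15:45-18:00.
Mei ∩ Oliver ∩ Hiro ∩ Vanya: 09:15-10:15, 12:00-14:45, 15:45-18:00.
Mei ∩ Oliver ∩ Hiro ∩ Vanya ∩ Rina: 09:15-10:15, 12:00-14:45, 15:45-18:00.
Mei ∩ Oliver ∩ Hiro ∩ Vanya ∩ Rina ∩ Beatriz: 09:15-10:15, 12:00-13:00, 14:00-14:45, 15:45-18:00.
So the common availability across everyone is 09:15-10:15, 12:00-13:00, 14:00-14:45, 15:45-18:00.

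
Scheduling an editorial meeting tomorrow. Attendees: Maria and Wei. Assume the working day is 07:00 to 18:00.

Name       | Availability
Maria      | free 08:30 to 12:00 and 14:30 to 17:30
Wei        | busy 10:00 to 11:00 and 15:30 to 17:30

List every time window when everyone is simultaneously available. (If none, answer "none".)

Maria free: 08:30-12:00, 14:30-17:30.
Wei free: 07:00-10:00, 11:00-15:30, 17:30-18:00 (invert busy blocks within the working day).
Maria ∩ Wei: 08:30-10:00, 11:00-12:00, 14:30-15:30.

08:30-10:00, 11:00-12:00, 14:30-15:30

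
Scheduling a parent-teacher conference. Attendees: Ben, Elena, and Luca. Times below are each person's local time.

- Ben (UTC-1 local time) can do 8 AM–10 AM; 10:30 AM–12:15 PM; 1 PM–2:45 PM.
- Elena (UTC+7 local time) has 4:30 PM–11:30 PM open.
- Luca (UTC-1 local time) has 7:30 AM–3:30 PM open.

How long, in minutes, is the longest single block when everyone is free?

105

Ben in UTC: 09:00-11:00, 11:30-13:15, 14:00-15:45 (add 1h to convert from UTC-1).
Elena in UTC: 09:30-16:30 (subtract 7h to convert from UTC+7).
Luca in UTC: 08:30-16:30 (add 1h to convert from UTC-1).
Ben ∩ Elena: 09:30-11:00, 11:30-13:15, 14:00-15:45.
Ben ∩ Elena ∩ Luca: 09:30-11:00, 11:30-13:15, 14:00-15:45.
Those are the intersection windows.
The longest is 11:30-13:15 at 105 minutes.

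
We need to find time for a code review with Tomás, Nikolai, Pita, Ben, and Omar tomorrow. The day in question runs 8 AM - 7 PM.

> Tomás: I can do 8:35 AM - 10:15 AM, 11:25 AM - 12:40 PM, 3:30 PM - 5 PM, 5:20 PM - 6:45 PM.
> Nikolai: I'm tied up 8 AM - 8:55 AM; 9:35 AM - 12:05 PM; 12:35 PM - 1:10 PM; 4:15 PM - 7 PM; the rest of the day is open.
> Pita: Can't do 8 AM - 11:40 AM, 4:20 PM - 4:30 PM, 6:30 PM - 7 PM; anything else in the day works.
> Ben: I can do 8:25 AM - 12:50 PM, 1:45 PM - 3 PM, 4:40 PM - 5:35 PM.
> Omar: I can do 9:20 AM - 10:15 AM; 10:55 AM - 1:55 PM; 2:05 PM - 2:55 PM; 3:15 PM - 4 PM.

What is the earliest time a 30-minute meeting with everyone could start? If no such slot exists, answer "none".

Tomás free: 08:35-10:15, 11:25-12:40, 15:30-17:00, 17:20-18:45.
Nikolai free: 08:55-09:35, 12:05-12:35, 13:10-16:15 (invert busy blocks within the working day).
Pita free: 11:40-16:20, 16:30-18:30 (invert busy blocks within the working day).
Ben free: 08:25-12:50, 13:45-15:00, 16:40-17:35.
Omar free: 09:20-10:15, 10:55-13:55, 14:05-14:55, 15:15-16:00.
Tomás ∩ Nikolai: 08:55-09:35, 12:05-12:35, 15:30-16:15.
Tomás ∩ Nikolai ∩ Pita: 12:05-12:35, 15:30-16:15.
Tomás ∩ Nikolai ∩ Pita ∩ Ben: 12:05-12:35.
Tomás ∩ Nikolai ∩ Pita ∩ Ben ∩ Omar: 12:05-12:35.
The first common window of at least 30 minutes is 12:05-12:35, so the earliest start is 12:05.

12:05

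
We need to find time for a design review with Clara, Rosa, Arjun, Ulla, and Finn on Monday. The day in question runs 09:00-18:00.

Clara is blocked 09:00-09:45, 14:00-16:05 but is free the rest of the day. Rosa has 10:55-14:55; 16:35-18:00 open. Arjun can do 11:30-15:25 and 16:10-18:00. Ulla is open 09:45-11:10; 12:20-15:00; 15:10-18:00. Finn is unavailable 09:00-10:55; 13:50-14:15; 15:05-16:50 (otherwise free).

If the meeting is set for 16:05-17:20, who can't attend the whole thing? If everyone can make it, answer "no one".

Clara free: 09:45-14:00, 16:05-18:00 (invert busy blocks within the working day).
Rosa free: 10:55-14:55, 16:35-18:00.
Arjun free: 11:30-15:25, 16:10-18:00.
Ulla free: 09:45-11:10, 12:20-15:00, 15:10-18:00.
Finn free: 10:55-13:50, 14:15-15:05, 16:50-18:00 (invert busy blocks within the working day).
Clara: free for 16:05-17:20. Rosa: not fully free for 16:05-17:20. Arjun: not fully free for 16:05-17:20. Ulla: free for 16:05-17:20. Finn: not fully free for 16:05-17:20.

Arjun, Finn, Rosa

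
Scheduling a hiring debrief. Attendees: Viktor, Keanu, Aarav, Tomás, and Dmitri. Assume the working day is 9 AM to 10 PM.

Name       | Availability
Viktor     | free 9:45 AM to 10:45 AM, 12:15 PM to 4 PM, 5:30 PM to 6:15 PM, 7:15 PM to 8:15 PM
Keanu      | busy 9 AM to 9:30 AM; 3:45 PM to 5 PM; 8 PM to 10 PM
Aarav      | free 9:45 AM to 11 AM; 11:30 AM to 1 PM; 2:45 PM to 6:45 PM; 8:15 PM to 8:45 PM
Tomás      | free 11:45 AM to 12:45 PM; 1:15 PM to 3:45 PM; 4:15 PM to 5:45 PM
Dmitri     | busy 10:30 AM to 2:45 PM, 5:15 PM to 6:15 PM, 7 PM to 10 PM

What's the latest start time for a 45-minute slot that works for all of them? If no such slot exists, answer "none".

Viktor free: 09:45-10:45, 12:15-16:00, 17:30-18:15, 19:15-20:15.
Keanu free: 09:30-15:45, 17:00-20:00 (invert busy blocks within the working day).
Aarav free: 09:45-11:00, 11:30-13:00, 14:45-18:45, 20:15-20:45.
Tomás free: 11:45-12:45, 13:15-15:45, 16:15-17:45.
Dmitri free: 09:00-10:30, 14:45-17:15, 18:15-19:00 (invert busy blocks within the working day).
Viktor ∩ Keanu: 09:45-10:45, 12:15-15:45, 17:30-18:15, 19:15-20:00.
Viktor ∩ Keanu ∩ Aarav: 09:45-10:45, 12:15-13:00, 14:45-15:45, 17:30-18:15.
Viktor ∩ Keanu ∩ Aarav ∩ Tomás: 12:15-12:45, 14:45-15:45, 17:30-17:45.
Viktor ∩ Keanu ∩ Aarav ∩ Tomás ∩ Dmitri: 14:45-15:45.
Those are the intersection windows.
The last common window of at least 45 minutes is 14:45-15:45; a 45-minute meeting can start as late as 15:00 and still end by 15:45.

15:00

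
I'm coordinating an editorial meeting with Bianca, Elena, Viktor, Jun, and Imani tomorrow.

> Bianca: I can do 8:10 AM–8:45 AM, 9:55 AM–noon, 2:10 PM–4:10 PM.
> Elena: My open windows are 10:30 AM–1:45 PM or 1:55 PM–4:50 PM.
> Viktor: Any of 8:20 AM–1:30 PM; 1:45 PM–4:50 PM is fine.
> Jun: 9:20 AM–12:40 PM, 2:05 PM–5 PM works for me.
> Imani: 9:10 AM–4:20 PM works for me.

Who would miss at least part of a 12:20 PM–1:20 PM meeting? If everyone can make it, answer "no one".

Bianca, Jun

Bianca: not fully free for 12:20-13:20. Elena: free for 12:20-13:20. Viktor: free for 12:20-13:20. Jun: not fully free for 12:20-13:20. Imani: free for 12:20-13:20.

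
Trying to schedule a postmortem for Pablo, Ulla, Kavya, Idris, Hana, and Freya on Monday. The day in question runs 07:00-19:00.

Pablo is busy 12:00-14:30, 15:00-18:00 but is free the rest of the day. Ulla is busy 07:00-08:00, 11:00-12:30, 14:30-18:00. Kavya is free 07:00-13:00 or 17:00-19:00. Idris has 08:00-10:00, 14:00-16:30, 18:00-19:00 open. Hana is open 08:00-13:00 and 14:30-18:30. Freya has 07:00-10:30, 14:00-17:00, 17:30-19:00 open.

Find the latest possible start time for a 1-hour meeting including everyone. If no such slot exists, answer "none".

09:00

Pablo free: 07:00-12:00, 14:30-15:00, 18:00-19:00 (invert busy blocks within the working day).
Ulla free: 08:00-11:00, 12:30-14:30, 18:00-19:00 (invert busy blocks within the working day).
Kavya free: 07:00-13:00, 17:00-19:00.
Idris free: 08:00-10:00, 14:00-16:30, 18:00-19:00.
Hana free: 08:00-13:00, 14:30-18:30.
Freya free: 07:00-10:30, 14:00-17:00, 17:30-19:00.
Pablo ∩ Ulla: 08:00-11:00, 18:00-19:00.
Pablo ∩ Ulla ∩ Kavya: 08:00-11:00, 18:00-19:00.
Pablo ∩ Ulla ∩ Kavya ∩ Idris: 08:00-10:00, 18:00-19:00.
Pablo ∩ Ulla ∩ Kavya ∩ Idris ∩ Hana: 08:00-10:00, 18:00-18:30.
Pablo ∩ Ulla ∩ Kavya ∩ Idris ∩ Hana ∩ Freya: 08:00-10:00, 18:00-18:30.
Those are the intersection windows.
The last common window of at least 60 minutes is 08:00-10:00; a 60-minute meeting can start as late as 09:00 and still end by 10:00.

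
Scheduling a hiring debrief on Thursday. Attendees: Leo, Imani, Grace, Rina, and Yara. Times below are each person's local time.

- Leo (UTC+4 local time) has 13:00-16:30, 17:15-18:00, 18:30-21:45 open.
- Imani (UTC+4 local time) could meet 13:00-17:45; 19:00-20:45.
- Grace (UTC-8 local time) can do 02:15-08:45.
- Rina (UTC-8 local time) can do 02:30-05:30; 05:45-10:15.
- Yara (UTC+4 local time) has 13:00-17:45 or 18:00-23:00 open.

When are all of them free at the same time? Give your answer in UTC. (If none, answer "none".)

Leo in UTC: 09:00-12:30, 13:15-14:00, 14:30-17:45 (subtract 4h to convert from UTC+4).
Imani in UTC: 09:00-13:45, 15:00-16:45 (subtract 4h to convert from UTC+4).
Grace in UTC: 10:15-16:45 (add 8h to convert from UTC-8).
Rina in UTC: 10:30-13:30, 13:45-18:15 (add 8h to convert from UTC-8).
Yara in UTC: 09:00-13:45, 14:00-19:00 (subtract 4h to convert from UTC+4).
Leo ∩ Imani: 09:00-12:30, 13:15-13:45, 15:00-16:45.
Leo ∩ Imani ∩ Grace: 10:15-12:30, 13:15-13:45, 15:00-16:45.
Leo ∩ Imani ∩ Grace ∩ Rina: 10:30-12:30, 13:15-13:30, 15:00-16:45.
Leo ∩ Imani ∩ Grace ∩ Rina ∩ Yara: 10:30-12:30, 13:15-13:30, 15:00-16:45.
So the common availability across everyone is 10:30-12:30, 13:15-13:30, 15:00-16:45.

10:30-12:30, 13:15-13:30, 15:00-16:45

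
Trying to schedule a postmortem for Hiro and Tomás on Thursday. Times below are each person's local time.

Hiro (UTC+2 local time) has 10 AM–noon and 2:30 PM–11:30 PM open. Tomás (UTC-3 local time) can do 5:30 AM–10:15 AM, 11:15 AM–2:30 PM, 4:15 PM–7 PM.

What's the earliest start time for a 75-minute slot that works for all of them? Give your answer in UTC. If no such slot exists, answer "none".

08:30

Hiro in UTC: 08:00-10:00, 12:30-21:30 (subtract 2h to convert from UTC+2).
Tomás in UTC: 08:30-13:15, 14:15-17:30, 19:15-22:00 (add 3h to convert from UTC-3).
Hiro ∩ Tomás: 08:30-10:00, 12:30-13:15, 14:15-17:30, 19:15-21:30.
The first common window of at least 75 minutes is 08:30-10:00, so the earliest start is 08:30.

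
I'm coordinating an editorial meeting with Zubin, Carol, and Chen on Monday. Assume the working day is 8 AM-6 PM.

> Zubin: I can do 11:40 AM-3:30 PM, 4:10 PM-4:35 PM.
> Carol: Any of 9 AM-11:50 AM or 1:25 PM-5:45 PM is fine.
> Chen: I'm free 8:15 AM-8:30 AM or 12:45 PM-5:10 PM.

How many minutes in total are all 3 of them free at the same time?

150

Zubin ∩ Carol: 11:40-11:50, 13:25-15:30, 16:10-16:35.
Zubin ∩ Carol ∩ Chen: 13:25-15:30, 16:10-16:35.
Summing the common windows: 125 + 25 = 150 minutes.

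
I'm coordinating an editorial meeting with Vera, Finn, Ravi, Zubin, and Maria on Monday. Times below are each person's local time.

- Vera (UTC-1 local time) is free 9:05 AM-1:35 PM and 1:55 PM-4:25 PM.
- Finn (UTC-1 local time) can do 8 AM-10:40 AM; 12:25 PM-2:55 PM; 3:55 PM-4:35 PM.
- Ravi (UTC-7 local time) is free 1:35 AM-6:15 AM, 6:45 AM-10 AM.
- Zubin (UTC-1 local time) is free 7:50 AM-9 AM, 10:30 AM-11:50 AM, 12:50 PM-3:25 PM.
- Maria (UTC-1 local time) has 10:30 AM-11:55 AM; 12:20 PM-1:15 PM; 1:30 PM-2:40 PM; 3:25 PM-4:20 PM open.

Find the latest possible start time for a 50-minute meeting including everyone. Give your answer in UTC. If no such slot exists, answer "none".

Vera in UTC: 10:05-14:35, 14:55-17:25 (add 1h to convert from UTC-1).
Finn in UTC: 09:00-11:40, 13:25-15:55, 16:55-17:35 (add 1h to convert from UTC-1).
Ravi in UTC: 08:35-13:15, 13:45-17:00 (add 7h to convert from UTC-7).
Zubin in UTC: 08:50-10:00, 11:30-12:50, 13:50-16:25 (add 1h to convert from UTC-1).
Maria in UTC: 11:30-12:55, 13:20-14:15, 14:30-15:40, 16:25-17:20 (add 1h to convert from UTC-1).
Vera ∩ Finn: 10:05-11:40, 13:25-14:35, 14:55-15:55, 16:55-17:25.
Vera ∩ Finn ∩ Ravi: 10:05-11:40, 13:45-14:35, 14:55-15:55, 16:55-17:00.
Vera ∩ Finn ∩ Ravi ∩ Zubin: 11:30-11:40, 13:50-14:35, 14:55-15:55.
Vera ∩ Finn ∩ Ravi ∩ Zubin ∩ Maria: 11:30-11:40, 13:50-14:15, 14:30-14:35, 14:55-15:40.
No common window is at least 50 minutes long.

none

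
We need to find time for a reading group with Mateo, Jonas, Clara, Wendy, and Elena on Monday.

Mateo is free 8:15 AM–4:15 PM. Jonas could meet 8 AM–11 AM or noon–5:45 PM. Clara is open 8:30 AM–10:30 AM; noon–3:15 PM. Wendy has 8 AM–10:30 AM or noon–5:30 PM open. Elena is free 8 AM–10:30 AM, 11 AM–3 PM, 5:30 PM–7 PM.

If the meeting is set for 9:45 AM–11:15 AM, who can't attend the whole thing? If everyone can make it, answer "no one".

Clara, Elena, Jonas, Wendy

Mateo: free for 09:45-11:15. Jonas: not fully free for 09:45-11:15. Clara: not fully free for 09:45-11:15. Wendy: not fully free for 09:45-11:15. Elena: not fully free for 09:45-11:15.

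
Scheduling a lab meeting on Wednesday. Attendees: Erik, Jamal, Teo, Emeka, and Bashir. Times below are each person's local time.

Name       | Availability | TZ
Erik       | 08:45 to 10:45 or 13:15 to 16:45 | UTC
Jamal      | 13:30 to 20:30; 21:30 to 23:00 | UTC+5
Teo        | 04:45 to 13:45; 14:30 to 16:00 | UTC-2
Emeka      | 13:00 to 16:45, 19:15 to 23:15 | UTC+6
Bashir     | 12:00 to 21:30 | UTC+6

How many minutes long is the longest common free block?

135

Erik in UTC: 08:45-10:45, 13:15-16:45.
Jamal in UTC: 08:30-15:30, 16:30-18:00 (subtract 5h to convert from UTC+5).
Teo in UTC: 06:45-15:45, 16:30-18:00 (add 2h to convert from UTC-2).
Emeka in UTC: 07:00-10:45, 13:15-17:15 (subtract 6h to convert from UTC+6).
Bashir in UTC: 06:00-15:30 (subtract 6h to convert from UTC+6).
Erik ∩ Jamal: 08:45-10:45, 13:15-15:30, 16:30-16:45.
Erik ∩ Jamal ∩ Teo: 08:45-10:45, 13:15-15:30, 16:30-16:45.
Erik ∩ Jamal ∩ Teo ∩ Emeka: 08:45-10:45, 13:15-15:30, 16:30-16:45.
Erik ∩ Jamal ∩ Teo ∩ Emeka ∩ Bashir: 08:45-10:45, 13:15-15:30.
The longest is 13:15-15:30 at 135 minutes.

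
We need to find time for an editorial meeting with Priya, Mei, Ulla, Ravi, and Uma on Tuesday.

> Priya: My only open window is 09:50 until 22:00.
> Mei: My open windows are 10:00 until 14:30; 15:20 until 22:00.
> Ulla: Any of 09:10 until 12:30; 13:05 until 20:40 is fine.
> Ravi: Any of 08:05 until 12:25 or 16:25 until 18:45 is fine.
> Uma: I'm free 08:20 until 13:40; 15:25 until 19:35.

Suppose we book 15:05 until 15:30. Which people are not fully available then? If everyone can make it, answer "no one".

Priya: free for 15:05-15:30. Mei: not fully free for 15:05-15:30. Ulla: free for 15:05-15:30. Ravi: not fully free for 15:05-15:30. Uma: not fully free for 15:05-15:30.

Mei, Ravi, Uma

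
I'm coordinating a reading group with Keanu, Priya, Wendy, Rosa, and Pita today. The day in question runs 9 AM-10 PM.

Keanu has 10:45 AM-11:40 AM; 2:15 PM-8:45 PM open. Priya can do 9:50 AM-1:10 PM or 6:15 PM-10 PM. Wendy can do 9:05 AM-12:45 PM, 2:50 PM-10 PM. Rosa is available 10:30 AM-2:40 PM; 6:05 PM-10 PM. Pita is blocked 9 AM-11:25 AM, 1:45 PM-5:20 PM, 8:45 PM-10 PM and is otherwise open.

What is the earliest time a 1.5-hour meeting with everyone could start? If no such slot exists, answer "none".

18:15

Keanu free: 10:45-11:40, 14:15-20:45.
Priya free: 09:50-13:10, 18:15-22:00.
Wendy free: 09:05-12:45, 14:50-22:00.
Rosa free: 10:30-14:40, 18:05-22:00.
Pita free: 11:25-13:45, 17:20-20:45 (invert busy blocks within the working day).
Keanu ∩ Priya: 10:45-11:40, 18:15-20:45.
Keanu ∩ Priya ∩ Wendy: 10:45-11:40, 18:15-20:45.
Keanu ∩ Priya ∩ Wendy ∩ Rosa: 10:45-11:40, 18:15-20:45.
Keanu ∩ Priya ∩ Wendy ∩ Rosa ∩ Pita: 11:25-11:40, 18:15-20:45.
The first common window of at least 90 minutes is 18:15-20:45, so the earliest start is 18:15.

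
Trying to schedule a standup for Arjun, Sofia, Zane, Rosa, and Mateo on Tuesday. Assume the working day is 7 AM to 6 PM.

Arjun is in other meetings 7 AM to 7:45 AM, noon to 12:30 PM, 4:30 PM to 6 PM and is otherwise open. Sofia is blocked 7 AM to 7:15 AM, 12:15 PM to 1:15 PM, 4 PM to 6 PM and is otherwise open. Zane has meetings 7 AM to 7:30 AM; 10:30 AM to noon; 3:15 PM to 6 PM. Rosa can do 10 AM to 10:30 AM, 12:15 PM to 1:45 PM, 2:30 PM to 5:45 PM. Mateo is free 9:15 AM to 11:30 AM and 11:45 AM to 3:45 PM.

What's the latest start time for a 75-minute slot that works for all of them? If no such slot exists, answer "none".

Arjun free: 07:45-12:00, 12:30-16:30 (invert busy blocks within the working day).
Sofia free: 07:15-12:15, 13:15-16:00 (invert busy blocks within the working day).
Zane free: 07:30-10:30, 12:00-15:15 (invert busy blocks within the working day).
Rosa free: 10:00-10:30, 12:15-13:45, 14:30-17:45.
Mateo free: 09:15-11:30, 11:45-15:45.
Arjun ∩ Sofia: 07:45-12:00, 13:15-16:00.
Arjun ∩ Sofia ∩ Zane: 07:45-10:30, 13:15-15:15.
Arjun ∩ Sofia ∩ Zane ∩ Rosa: 10:00-10:30, 13:15-13:45, 14:30-15:15.
Arjun ∩ Sofia ∩ Zane ∩ Rosa ∩ Mateo: 10:00-10:30, 13:15-13:45, 14:30-15:15.
No common window is at least 75 minutes long.

none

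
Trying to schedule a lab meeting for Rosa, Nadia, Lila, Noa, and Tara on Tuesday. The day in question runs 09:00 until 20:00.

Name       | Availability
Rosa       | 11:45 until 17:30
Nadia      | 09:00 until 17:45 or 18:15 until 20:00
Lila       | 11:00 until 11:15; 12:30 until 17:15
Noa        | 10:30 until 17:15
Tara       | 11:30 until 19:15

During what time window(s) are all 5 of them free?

12:30-17:15

Rosa ∩ Nadia: 11:45-17:30.
Rosa ∩ Nadia ∩ Lila: 12:30-17:15.
Rosa ∩ Nadia ∩ Lila ∩ Noa: 12:30-17:15.
Rosa ∩ Nadia ∩ Lila ∩ Noa ∩ Tara: 12:30-17:15.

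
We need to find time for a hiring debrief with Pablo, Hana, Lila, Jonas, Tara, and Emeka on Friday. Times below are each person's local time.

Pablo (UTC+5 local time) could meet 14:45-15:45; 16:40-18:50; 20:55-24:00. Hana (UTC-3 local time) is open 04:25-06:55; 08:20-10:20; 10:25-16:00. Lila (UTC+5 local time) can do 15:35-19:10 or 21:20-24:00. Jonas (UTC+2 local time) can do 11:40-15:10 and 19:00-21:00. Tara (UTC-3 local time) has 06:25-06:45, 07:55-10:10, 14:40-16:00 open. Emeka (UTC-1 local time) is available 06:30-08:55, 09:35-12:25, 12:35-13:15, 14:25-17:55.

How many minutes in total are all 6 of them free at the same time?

Pablo in UTC: 09:45-10:45, 11:40-13:50, 15:55-19:00 (subtract 5h to convert from UTC+5).
Hana in UTC: 07:25-09:55, 11:20-13:20, 13:25-19:00 (add 3h to convert from UTC-3).
Lila in UTC: 10:35-14:10, 16:20-19:00 (subtract 5h to convert from UTC+5).
Jonas in UTC: 09:40-13:10, 17:00-19:00 (subtract 2h to convert from UTC+2).
Tara in UTC: 09:25-09:45, 10:55-13:10, 17:40-19:00 (add 3h to convert from UTC-3).
Emeka in UTC: 07:30-09:55, 10:35-13:25, 13:35-14:15, 15:25-18:55 (add 1h to convert from UTC-1).
Pablo ∩ Hana: 09:45-09:55, 11:40-13:20, 13:25-13:50, 15:55-19:00.
Pablo ∩ Hana ∩ Lila: 11:40-13:20, 13:25-13:50, 16:20-19:00.
Pablo ∩ Hana ∩ Lila ∩ Jonas: 11:40-13:10, 17:00-19:00.
Pablo ∩ Hana ∩ Lila ∩ Jonas ∩ Tara: 11:40-13:10, 17:40-19:00.
Pablo ∩ Hana ∩ Lila ∩ Jonas ∩ Tara ∩ Emeka: 11:40-13:10, 17:40-18:55.
Those are the intersection windows.
Summing the common windows: 90 + 75 = 165 minutes.

165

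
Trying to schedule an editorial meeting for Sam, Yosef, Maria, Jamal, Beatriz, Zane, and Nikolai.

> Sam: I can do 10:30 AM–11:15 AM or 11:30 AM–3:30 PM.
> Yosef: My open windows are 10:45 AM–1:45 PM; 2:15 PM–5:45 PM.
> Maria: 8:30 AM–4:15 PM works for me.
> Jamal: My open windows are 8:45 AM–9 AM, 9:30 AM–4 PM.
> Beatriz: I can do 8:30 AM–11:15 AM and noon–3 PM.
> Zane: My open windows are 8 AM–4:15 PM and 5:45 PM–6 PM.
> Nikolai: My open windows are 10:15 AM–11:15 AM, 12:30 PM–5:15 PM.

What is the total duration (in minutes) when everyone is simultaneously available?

150

Sam ∩ Yosef: 10:45-11:15, 11:30-13:45, 14:15-15:30.
Sam ∩ Yosef ∩ Maria: 10:45-11:15, 11:30-13:45, 14:15-15:30.
Sam ∩ Yosef ∩ Maria ∩ Jamal: 10:45-11:15, 11:30-13:45, 14:15-15:30.
Sam ∩ Yosef ∩ Maria ∩ Jamal ∩ Beatriz: 10:45-11:15, 12:00-13:45, 14:15-15:00.
Sam ∩ Yosef ∩ Maria ∩ Jamal ∩ Beatriz ∩ Zane: 10:45-11:15, 12:00-13:45, 14:15-15:00.
Sam ∩ Yosef ∩ Maria ∩ Jamal ∩ Beatriz ∩ Zane ∩ Nikolai: 10:45-11:15, 12:30-13:45, 14:15-15:00.
Those are the intersection windows.
Summing the common windows: 30 + 75 + 45 = 150 minutes.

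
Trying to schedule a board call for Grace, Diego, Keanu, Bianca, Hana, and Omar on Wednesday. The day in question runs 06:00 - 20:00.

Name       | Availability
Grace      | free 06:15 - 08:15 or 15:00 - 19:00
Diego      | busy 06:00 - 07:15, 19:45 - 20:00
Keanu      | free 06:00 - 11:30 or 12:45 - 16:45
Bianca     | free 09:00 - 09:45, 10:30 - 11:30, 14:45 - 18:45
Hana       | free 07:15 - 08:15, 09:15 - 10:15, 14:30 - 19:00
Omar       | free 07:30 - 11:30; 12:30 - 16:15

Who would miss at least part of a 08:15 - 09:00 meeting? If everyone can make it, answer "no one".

Bianca, Grace, Hana

Grace free: 06:15-08:15, 15:00-19:00.
Diego free: 07:15-19:45 (invert busy blocks within the working day).
Keanu free: 06:00-11:30, 12:45-16:45.
Bianca free: 09:00-09:45, 10:30-11:30, 14:45-18:45.
Hana free: 07:15-08:15, 09:15-10:15, 14:30-19:00.
Omar free: 07:30-11:30, 12:30-16:15.
Grace: not fully free for 08:15-09:00. Diego: free for 08:15-09:00. Keanu: free for 08:15-09:00. Bianca: not fully free for 08:15-09:00. Hana: not fully free for 08:15-09:00. Omar: free for 08:15-09:00.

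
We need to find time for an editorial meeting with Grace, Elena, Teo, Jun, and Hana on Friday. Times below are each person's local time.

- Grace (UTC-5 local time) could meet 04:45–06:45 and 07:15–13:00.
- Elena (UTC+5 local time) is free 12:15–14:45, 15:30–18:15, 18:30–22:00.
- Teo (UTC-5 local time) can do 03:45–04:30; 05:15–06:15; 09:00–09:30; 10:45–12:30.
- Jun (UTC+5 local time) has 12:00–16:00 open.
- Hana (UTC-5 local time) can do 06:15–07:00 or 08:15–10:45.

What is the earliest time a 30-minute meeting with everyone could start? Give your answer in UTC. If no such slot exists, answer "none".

none

Grace in UTC: 09:45-11:45, 12:15-18:00 (add 5h to convert from UTC-5).
Elena in UTC: 07:15-09:45, 10:30-13:15, 13:30-17:00 (subtract 5h to convert from UTC+5).
Teo in UTC: 08:45-09:30, 10:15-11:15, 14:00-14:30, 15:45-17:30 (add 5h to convert from UTC-5).
Jun in UTC: 07:00-11:00 (subtract 5h to convert from UTC+5).
Hana in UTC: 11:15-12:00, 13:15-15:45 (add 5h to convert from UTC-5).
Grace ∩ Elena: 10:30-11:45, 12:15-13:15, 13:30-17:00.
Grace ∩ Elena ∩ Teo: 10:30-11:15, 14:00-14:30, 15:45-17:00.
Grace ∩ Elena ∩ Teo ∩ Jun: 10:30-11:00.
Grace ∩ Elena ∩ Teo ∩ Jun ∩ Hana: ∅.
There is no time when everyone is free.
No common window is at least 30 minutes long.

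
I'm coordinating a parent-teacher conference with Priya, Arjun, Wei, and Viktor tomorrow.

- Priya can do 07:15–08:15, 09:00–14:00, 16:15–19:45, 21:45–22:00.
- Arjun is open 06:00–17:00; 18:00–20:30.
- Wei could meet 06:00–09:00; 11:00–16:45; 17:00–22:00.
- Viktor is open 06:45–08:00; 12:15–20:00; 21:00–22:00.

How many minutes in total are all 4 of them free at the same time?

285

Priya ∩ Arjun: 07:15-08:15, 09:00-14:00, 16:15-17:00, 18:00-19:45.
Priya ∩ Arjun ∩ Wei: 07:15-08:15, 11:00-14:00, 16:15-16:45, 18:00-19:45.
Priya ∩ Arjun ∩ Wei ∩ Viktor: 07:15-08:00, 12:15-14:00, 16:15-16:45, 18:00-19:45.
Summing the common windows: 45 + 105 + 30 + 105 = 285 minutes.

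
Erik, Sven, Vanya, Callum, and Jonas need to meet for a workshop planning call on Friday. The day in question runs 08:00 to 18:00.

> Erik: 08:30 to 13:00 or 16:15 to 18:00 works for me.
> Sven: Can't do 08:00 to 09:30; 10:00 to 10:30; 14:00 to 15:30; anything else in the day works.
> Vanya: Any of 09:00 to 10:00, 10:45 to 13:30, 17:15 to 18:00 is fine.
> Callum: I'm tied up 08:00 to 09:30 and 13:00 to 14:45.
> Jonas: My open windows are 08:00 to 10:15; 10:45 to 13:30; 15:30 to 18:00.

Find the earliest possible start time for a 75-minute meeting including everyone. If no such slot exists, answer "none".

Erik free: 08:30-13:00, 16:15-18:00.
Sven free: 09:30-10:00, 10:30-14:00, 15:30-18:00 (invert busy blocks within the working day).
Vanya free: 09:00-10:00, 10:45-13:30, 17:15-18:00.
Callum free: 09:30-13:00, 14:45-18:00 (invert busy blocks within the working day).
Jonas free: 08:00-10:15, 10:45-13:30, 15:30-18:00.
Erik ∩ Sven: 09:30-10:00, 10:30-13:00, 16:15-18:00.
Erik ∩ Sven ∩ Vanya: 09:30-10:00, 10:45-13:00, 17:15-18:00.
Erik ∩ Sven ∩ Vanya ∩ Callum: 09:30-10:00, 10:45-13:00, 17:15-18:00.
Erik ∩ Sven ∩ Vanya ∩ Callum ∩ Jonas: 09:30-10:00, 10:45-13:00, 17:15-18:00.
Those are the intersection windows.
The first common window of at least 75 minutes is 10:45-13:00, so the earliest start is 10:45.

10:45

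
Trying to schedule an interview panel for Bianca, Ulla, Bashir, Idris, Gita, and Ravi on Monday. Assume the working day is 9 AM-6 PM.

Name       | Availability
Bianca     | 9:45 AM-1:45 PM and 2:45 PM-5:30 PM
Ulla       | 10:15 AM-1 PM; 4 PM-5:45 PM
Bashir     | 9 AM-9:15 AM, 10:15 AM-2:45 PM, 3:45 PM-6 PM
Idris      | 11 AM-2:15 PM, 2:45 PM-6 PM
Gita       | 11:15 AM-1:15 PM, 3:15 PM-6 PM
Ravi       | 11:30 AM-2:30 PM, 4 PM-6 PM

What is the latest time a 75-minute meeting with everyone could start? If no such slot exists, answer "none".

16:15

Bianca ∩ Ulla: 10:15-13:00, 16:00-17:30.
Bianca ∩ Ulla ∩ Bashir: 10:15-13:00, 16:00-17:30.
Bianca ∩ Ulla ∩ Bashir ∩ Idris: 11:00-13:00, 16:00-17:30.
Bianca ∩ Ulla ∩ Bashir ∩ Idris ∩ Gita: 11:15-13:00, 16:00-17:30.
Bianca ∩ Ulla ∩ Bashir ∩ Idris ∩ Gita ∩ Ravi: 11:30-13:00, 16:00-17:30.
The last common window of at least 75 minutes is 16:00-17:30; a 75-minute meeting can start as late as 16:15 and still end by 17:30.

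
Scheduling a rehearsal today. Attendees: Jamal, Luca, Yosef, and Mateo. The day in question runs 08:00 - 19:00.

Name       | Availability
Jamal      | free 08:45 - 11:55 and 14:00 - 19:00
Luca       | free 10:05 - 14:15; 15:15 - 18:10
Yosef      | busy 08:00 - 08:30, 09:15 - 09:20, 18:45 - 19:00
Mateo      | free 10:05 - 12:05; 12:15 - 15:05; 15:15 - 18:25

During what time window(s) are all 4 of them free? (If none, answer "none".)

10:05-11:55, 14:00-14:15, 15:15-18:10

Jamal free: 08:45-11:55, 14:00-19:00.
Luca free: 10:05-14:15, 15:15-18:10.
Yosef free: 08:30-09:15, 09:20-18:45 (invert busy blocks within the working day).
Mateo free: 10:05-12:05, 12:15-15:05, 15:15-18:25.
Jamal ∩ Luca: 10:05-11:55, 14:00-14:15, 15:15-18:10.
Jamal ∩ Luca ∩ Yosef: 10:05-11:55, 14:00-14:15, 15:15-18:10.
Jamal ∩ Luca ∩ Yosef ∩ Mateo: 10:05-11:55, 14:00-14:15, 15:15-18:10.
Those are the intersection windows.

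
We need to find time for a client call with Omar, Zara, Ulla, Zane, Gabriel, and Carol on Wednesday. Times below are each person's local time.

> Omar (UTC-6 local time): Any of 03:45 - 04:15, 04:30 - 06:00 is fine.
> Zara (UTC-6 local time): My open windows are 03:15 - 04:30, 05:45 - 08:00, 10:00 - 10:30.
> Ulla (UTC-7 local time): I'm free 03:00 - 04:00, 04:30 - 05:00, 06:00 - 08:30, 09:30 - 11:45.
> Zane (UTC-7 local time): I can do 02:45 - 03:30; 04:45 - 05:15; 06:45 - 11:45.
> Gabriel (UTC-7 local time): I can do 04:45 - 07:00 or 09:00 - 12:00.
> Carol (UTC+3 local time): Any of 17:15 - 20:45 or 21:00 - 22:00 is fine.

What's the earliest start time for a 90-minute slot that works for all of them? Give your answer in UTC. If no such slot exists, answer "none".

none

Omar in UTC: 09:45-10:15, 10:30-12:00 (add 6h to convert from UTC-6).
Zara in UTC: 09:15-10:30, 11:45-14:00, 16:00-16:30 (add 6h to convert from UTC-6).
Ulla in UTC: 10:00-11:00, 11:30-12:00, 13:00-15:30, 16:30-18:45 (add 7h to convert from UTC-7).
Zane in UTC: 09:45-10:30, 11:45-12:15, 13:45-18:45 (add 7h to convert from UTC-7).
Gabriel in UTC: 11:45-14:00, 16:00-19:00 (add 7h to convert from UTC-7).
Carol in UTC: 14:15-17:45, 18:00-19:00 (subtract 3h to convert from UTC+3).
Omar ∩ Zara: 09:45-10:15, 11:45-12:00.
Omar ∩ Zara ∩ Ulla: 10:00-10:15, 11:45-12:00.
Omar ∩ Zara ∩ Ulla ∩ Zane: 10:00-10:15, 11:45-12:00.
Omar ∩ Zara ∩ Ulla ∩ Zane ∩ Gabriel: 11:45-12:00.
Omar ∩ Zara ∩ Ulla ∩ Zane ∩ Gabriel ∩ Carol: ∅.
There is no time when everyone is free.
No common window is at least 90 minutes long.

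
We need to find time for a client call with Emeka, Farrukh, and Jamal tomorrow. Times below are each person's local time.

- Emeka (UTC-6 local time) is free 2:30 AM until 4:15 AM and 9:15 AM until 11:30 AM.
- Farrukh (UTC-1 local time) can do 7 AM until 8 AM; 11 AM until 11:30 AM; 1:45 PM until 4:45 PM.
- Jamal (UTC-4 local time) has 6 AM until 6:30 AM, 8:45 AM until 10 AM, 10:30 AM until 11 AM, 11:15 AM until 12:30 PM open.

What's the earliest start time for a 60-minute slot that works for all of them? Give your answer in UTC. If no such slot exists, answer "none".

Emeka in UTC: 08:30-10:15, 15:15-17:30 (add 6h to convert from UTC-6).
Farrukh in UTC: 08:00-09:00, 12:00-12:30, 14:45-17:45 (add 1h to convert from UTC-1).
Jamal in UTC: 10:00-10:30, 12:45-14:00, 14:30-15:00, 15:15-16:30 (add 4h to convert from UTC-4).
Emeka ∩ Farrukh: 08:30-09:00, 15:15-17:30.
Emeka ∩ Farrukh ∩ Jamal: 15:15-16:30.
Those are the intersection windows.
The first common window of at least 60 minutes is 15:15-16:30, so the earliest start is 15:15.

15:15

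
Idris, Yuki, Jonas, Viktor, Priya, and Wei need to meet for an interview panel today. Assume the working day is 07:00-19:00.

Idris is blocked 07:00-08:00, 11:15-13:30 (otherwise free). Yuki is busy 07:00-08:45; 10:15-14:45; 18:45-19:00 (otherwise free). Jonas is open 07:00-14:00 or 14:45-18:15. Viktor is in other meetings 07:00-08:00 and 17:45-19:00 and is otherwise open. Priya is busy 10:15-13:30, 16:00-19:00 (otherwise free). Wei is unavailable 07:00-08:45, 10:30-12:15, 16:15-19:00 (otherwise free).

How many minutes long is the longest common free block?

90

Idris free: 08:00-11:15, 13:30-19:00 (invert busy blocks within the working day).
Yuki free: 08:45-10:15, 14:45-18:45 (invert busy blocks within the working day).
Jonas free: 07:00-14:00, 14:45-18:15.
Viktor free: 08:00-17:45 (invert busy blocks within the working day).
Priya free: 07:00-10:15, 13:30-16:00 (invert busy blocks within the working day).
Wei free: 08:45-10:30, 12:15-16:15 (invert busy blocks within the working day).
Idris ∩ Yuki: 08:45-10:15, 14:45-18:45.
Idris ∩ Yuki ∩ Jonas: 08:45-10:15, 14:45-18:15.
Idris ∩ Yuki ∩ Jonas ∩ Viktor: 08:45-10:15, 14:45-17:45.
Idris ∩ Yuki ∩ Jonas ∩ Viktor ∩ Priya: 08:45-10:15, 14:45-16:00.
Idris ∩ Yuki ∩ Jonas ∩ Viktor ∩ Priya ∩ Wei: 08:45-10:15, 14:45-16:00.
The longest is 08:45-10:15 at 90 minutes.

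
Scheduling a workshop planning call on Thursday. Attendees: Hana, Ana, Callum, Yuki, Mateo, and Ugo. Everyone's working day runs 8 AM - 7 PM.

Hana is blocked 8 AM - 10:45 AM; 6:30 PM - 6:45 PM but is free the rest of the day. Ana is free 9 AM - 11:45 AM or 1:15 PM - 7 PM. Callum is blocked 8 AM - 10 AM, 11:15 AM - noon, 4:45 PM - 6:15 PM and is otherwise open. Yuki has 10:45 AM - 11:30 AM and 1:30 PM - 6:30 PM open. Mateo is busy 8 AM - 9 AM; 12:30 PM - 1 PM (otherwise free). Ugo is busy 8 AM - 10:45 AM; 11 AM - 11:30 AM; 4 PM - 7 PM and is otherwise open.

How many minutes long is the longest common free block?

150

Hana free: 10:45-18:30, 18:45-19:00 (invert busy blocks within the working day).
Ana free: 09:00-11:45, 13:15-19:00.
Callum free: 10:00-11:15, 12:00-16:45, 18:15-19:00 (invert busy blocks within the working day).
Yuki free: 10:45-11:30, 13:30-18:30.
Mateo free: 09:00-12:30, 13:00-19:00 (invert busy blocks within the working day).
Ugo free: 10:45-11:00, 11:30-16:00 (invert busy blocks within the working day).
Hana ∩ Ana: 10:45-11:45, 13:15-18:30, 18:45-19:00.
Hana ∩ Ana ∩ Callum: 10:45-11:15, 13:15-16:45, 18:15-18:30, 18:45-19:00.
Hana ∩ Ana ∩ Callum ∩ Yuki: 10:45-11:15, 13:30-16:45, 18:15-18:30.
Hana ∩ Ana ∩ Callum ∩ Yuki ∩ Mateo: 10:45-11:15, 13:30-16:45, 18:15-18:30.
Hana ∩ Ana ∩ Callum ∩ Yuki ∩ Mateo ∩ Ugo: 10:45-11:00, 13:30-16:00.
The longest is 13:30-16:00 at 150 minutes.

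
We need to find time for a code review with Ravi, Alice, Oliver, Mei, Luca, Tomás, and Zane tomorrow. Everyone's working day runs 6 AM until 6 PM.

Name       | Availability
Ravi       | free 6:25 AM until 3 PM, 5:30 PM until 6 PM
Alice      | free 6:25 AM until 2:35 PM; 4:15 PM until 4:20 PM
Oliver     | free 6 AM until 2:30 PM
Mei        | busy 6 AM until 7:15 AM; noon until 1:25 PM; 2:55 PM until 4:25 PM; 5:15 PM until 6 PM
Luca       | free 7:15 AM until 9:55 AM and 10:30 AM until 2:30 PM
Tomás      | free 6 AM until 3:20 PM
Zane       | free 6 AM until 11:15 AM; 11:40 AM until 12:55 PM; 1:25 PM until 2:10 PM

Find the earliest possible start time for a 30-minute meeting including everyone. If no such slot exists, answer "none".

07:15

Ravi free: 06:25-15:00, 17:30-18:00.
Alice free: 06:25-14:35, 16:15-16:20.
Oliver free: 06:00-14:30.
Mei free: 07:15-12:00, 13:25-14:55, 16:25-17:15 (invert busy blocks within the working day).
Luca free: 07:15-09:55, 10:30-14:30.
Tomás free: 06:00-15:20.
Zane free: 06:00-11:15, 11:40-12:55, 13:25-14:10.
Ravi ∩ Alice: 06:25-14:35.
Ravi ∩ Alice ∩ Oliver: 06:25-14:30.
Ravi ∩ Alice ∩ Oliver ∩ Mei: 07:15-12:00, 13:25-14:30.
Ravi ∩ Alice ∩ Oliver ∩ Mei ∩ Luca: 07:15-09:55, 10:30-12:00, 13:25-14:30.
Ravi ∩ Alice ∩ Oliver ∩ Mei ∩ Luca ∩ Tomás: 07:15-09:55, 10:30-12:00, 13:25-14:30.
Ravi ∩ Alice ∩ Oliver ∩ Mei ∩ Luca ∩ Tomás ∩ Zane: 07:15-09:55, 10:30-11:15, 11:40-12:00, 13:25-14:10.
Those are the intersection windows.
The first common window of at least 30 minutes is 07:15-09:55, so the earliest start is 07:15.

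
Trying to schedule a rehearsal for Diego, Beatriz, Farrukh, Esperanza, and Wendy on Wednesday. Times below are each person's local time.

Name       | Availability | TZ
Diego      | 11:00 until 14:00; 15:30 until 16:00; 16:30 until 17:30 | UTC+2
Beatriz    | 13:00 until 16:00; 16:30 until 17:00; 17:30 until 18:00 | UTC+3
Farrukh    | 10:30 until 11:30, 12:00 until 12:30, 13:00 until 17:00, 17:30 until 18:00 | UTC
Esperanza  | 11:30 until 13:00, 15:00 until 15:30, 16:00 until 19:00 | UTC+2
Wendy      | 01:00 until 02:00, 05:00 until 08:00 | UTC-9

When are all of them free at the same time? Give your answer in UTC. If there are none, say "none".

Diego in UTC: 09:00-12:00, 13:30-14:00, 14:30-15:30 (subtract 2h to convert from UTC+2).
Beatriz in UTC: 10:00-13:00, 13:30-14:00, 14:30-15:00 (subtract 3h to convert from UTC+3).
Farrukh in UTC: 10:30-11:30, 12:00-12:30, 13:00-17:00, 17:30-18:00.
Esperanza in UTC: 09:30-11:00, 13:00-13:30, 14:00-17:00 (subtract 2h to convert from UTC+2).
Wendy in UTC: 10:00-11:00, 14:00-17:00 (add 9h to convert from UTC-9).
Diego ∩ Beatriz: 10:00-12:00, 13:30-14:00, 14:30-15:00.
Diego ∩ Beatriz ∩ Farrukh: 10:30-11:30, 13:30-14:00, 14:30-15:00.
Diego ∩ Beatriz ∩ Farrukh ∩ Esperanza: 10:30-11:00, 14:30-15:00.
Diego ∩ Beatriz ∩ Farrukh ∩ Esperanza ∩ Wendy: 10:30-11:00, 14:30-15:00.
Those are the intersection windows.

10:30-11:00, 14:30-15:00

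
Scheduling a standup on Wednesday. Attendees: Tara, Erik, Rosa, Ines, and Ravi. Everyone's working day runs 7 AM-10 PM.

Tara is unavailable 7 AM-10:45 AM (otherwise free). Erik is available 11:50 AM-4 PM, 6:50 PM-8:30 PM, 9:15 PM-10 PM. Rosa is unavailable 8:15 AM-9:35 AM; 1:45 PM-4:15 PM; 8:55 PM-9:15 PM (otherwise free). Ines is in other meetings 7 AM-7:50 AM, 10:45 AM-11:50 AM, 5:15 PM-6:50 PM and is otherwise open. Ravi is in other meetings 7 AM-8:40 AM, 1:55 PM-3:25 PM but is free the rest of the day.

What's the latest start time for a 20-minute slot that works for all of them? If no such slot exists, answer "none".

Tara free: 10:45-22:00 (invert busy blocks within the working day).
Erik free: 11:50-16:00, 18:50-20:30, 21:15-22:00.
Rosa free: 07:00-08:15, 09:35-13:45, 16:15-20:55, 21:15-22:00 (invert busy blocks within the working day).
Ines free: 07:50-10:45, 11:50-17:15, 18:50-22:00 (invert busy blocks within the working day).
Ravi free: 08:40-13:55, 15:25-22:00 (invert busy blocks within the working day).
Tara ∩ Erik: 11:50-16:00, 18:50-20:30, 21:15-22:00.
Tara ∩ Erik ∩ Rosa: 11:50-13:45, 18:50-20:30, 21:15-22:00.
Tara ∩ Erik ∩ Rosa ∩ Ines: 11:50-13:45, 18:50-20:30, 21:15-22:00.
Tara ∩ Erik ∩ Rosa ∩ Ines ∩ Ravi: 11:50-13:45, 18:50-20:30, 21:15-22:00.
The last common window of at least 20 minutes is 21:15-22:00; a 20-minute meeting can start as late as 21:40 and still end by 22:00.

21:40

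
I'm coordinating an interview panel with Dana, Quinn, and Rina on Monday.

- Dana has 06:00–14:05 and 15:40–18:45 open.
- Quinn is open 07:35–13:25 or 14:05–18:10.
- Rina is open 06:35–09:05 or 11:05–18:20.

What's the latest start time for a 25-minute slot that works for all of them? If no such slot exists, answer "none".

Dana ∩ Quinn: 07:35-13:25, 15:40-18:10.
Dana ∩ Quinn ∩ Rina: 07:35-09:05, 11:05-13:25, 15:40-18:10.
Those are the intersection windows.
The last common window of at least 25 minutes is 15:40-18:10; a 25-minute meeting can start as late as 17:45 and still end by 18:10.

17:45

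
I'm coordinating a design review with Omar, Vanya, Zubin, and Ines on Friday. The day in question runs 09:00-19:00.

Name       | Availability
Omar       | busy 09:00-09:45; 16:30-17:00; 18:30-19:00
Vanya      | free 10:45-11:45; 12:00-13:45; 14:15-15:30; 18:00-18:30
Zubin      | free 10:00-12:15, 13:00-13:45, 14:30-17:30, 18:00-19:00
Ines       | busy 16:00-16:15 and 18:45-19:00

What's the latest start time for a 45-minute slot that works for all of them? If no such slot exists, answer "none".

Omar free: 09:45-16:30, 17:00-18:30 (invert busy blocks within the working day).
Vanya free: 10:45-11:45, 12:00-13:45, 14:15-15:30, 18:00-18:30.
Zubin free: 10:00-12:15, 13:00-13:45, 14:30-17:30, 18:00-19:00.
Ines free: 09:00-16:00, 16:15-18:45 (invert busy blocks within the working day).
Omar ∩ Vanya: 10:45-11:45, 12:00-13:45, 14:15-15:30, 18:00-18:30.
Omar ∩ Vanya ∩ Zubin: 10:45-11:45, 12:00-12:15, 13:00-13:45, 14:30-15:30, 18:00-18:30.
Omar ∩ Vanya ∩ Zubin ∩ Ines: 10:45-11:45, 12:00-12:15, 13:00-13:45, 14:30-15:30, 18:00-18:30.
The last common window of at least 45 minutes is 14:30-15:30; a 45-minute meeting can start as late as 14:45 and still end by 15:30.

14:45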